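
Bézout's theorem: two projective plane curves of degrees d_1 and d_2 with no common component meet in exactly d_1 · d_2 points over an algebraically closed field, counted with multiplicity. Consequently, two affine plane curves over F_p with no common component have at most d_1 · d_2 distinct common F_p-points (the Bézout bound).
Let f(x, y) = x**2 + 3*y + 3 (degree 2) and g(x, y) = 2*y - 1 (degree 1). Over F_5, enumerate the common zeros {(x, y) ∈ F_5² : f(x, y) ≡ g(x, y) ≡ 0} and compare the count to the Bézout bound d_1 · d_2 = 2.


Common zeros: ∅; count = 0; Bézout bound = 2.

deg(f) = 2, deg(g) = 1, so Bézout bound = 2.
Scan x ∈ F_5. For each x, list the y ∈ F_5 with f(x, y) ≡ 0 and those with g(x, y) ≡ 0 (mod 5); the common zeros in that column are the intersection.
  x = 0: f ≡ 0 at y ∈ {4}; g ≡ 0 at y ∈ {3}; common: ∅.
  x = 1: f ≡ 0 at y ∈ {2}; g ≡ 0 at y ∈ {3}; common: ∅.
  x = 2: f ≡ 0 at y ∈ {1}; g ≡ 0 at y ∈ {3}; common: ∅.
  x = 3: f ≡ 0 at y ∈ {1}; g ≡ 0 at y ∈ {3}; common: ∅.
  x = 4: f ≡ 0 at y ∈ {2}; g ≡ 0 at y ∈ {3}; common: ∅.
Collecting: common zeros = ∅, so the count is 0.
Comparison with the Bézout bound: 0 ≤ 2 = deg(f)·deg(g), as expected for curves with no common component (the affine F_5-count falls short of the bound because intersections may lie at infinity, over extension fields, or carry multiplicity).


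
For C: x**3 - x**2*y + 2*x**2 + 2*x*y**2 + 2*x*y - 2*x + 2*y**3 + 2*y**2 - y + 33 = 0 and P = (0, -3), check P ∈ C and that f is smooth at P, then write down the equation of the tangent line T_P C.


Tangent line at P: 10*x + 41*y + 123 = 0.

Step 1: f(0, -3) = 0, so P lies on C.
Step 2: partial derivatives
  f_x(x, y) = 3*x**2 - 2*x*y + 4*x + 2*y**2 + 2*y - 2, f_y(x, y) = -x**2 + 4*x*y + 2*x + 6*y**2 + 4*y - 1.
  f_x(P) = 10, f_y(P) = 41 (gradient nonzero, so P is smooth).
Step 3: tangent line at P: 10·(x − 0) + 41·(y − -3) = 0.
Expanding: 10*x + 41*y + 123 = 0.


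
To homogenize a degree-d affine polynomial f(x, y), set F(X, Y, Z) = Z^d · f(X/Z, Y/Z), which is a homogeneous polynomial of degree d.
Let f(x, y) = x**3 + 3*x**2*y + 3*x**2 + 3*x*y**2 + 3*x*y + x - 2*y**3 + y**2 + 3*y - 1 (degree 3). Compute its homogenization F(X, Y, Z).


F(X, Y, Z) = X**3 + 3*X**2*Y + 3*X**2*Z + 3*X*Y**2 + 3*X*Y*Z + X*Z**2 - 2*Y**3 + Y**2*Z + 3*Y*Z**2 - Z**3

deg(f) = 3.
Substitute x = X/Z, y = Y/Z into f, then multiply by Z^3.
  monomial 1·x^3·y^0 ↦ 1·X^3·Y^0·Z^0.
  monomial 3·x^2·y^1 ↦ 3·X^2·Y^1·Z^0.
  monomial 3·x^2·y^0 ↦ 3·X^2·Y^0·Z^1.
  monomial 3·x^1·y^2 ↦ 3·X^1·Y^2·Z^0.
  monomial 3·x^1·y^1 ↦ 3·X^1·Y^1·Z^1.
  monomial 1·x^1·y^0 ↦ 1·X^1·Y^0·Z^2.
  monomial -2·x^0·y^3 ↦ -2·X^0·Y^3·Z^0.
  monomial 1·x^0·y^2 ↦ 1·X^0·Y^2·Z^1.
  monomial 3·x^0·y^1 ↦ 3·X^0·Y^1·Z^2.
  monomial -1·x^0·y^0 ↦ -1·X^0·Y^0·Z^3.
Collecting: F(X, Y, Z) = X**3 + 3*X**2*Y + 3*X**2*Z + 3*X*Y**2 + 3*X*Y*Z + X*Z**2 - 2*Y**3 + Y**2*Z + 3*Y*Z**2 - Z**3.


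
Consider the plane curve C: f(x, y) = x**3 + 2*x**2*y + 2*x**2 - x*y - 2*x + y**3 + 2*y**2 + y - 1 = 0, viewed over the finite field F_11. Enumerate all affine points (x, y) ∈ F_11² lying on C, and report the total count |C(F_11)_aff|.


Affine F_11-points: {(0, 4), (1, 0), (2, 0), (2, 3), (2, 6), (3, 4), (4, 5), (6, 0), (6, 10), (7, 9), (9, 4)}; count = 11.

For each of the 121 pairs (x, y) ∈ F_11², evaluate f(x, y) mod 11. Record the zeros.
  x = 0: [0↦10, 1↦3, 2↦6, 3↦3, 4↦0, 5↦3, 6↦7, 7↦7, 8↦9, 9↦8, 10↦10]  zeros at y ∈ {4}
  x = 1: [0↦0, 1↦5, 2↦9, 3↦7, 4↦5, 5↦9, 6↦3, 7↦4, 8↦7, 9↦7, 10↦10]  zeros at y ∈ {0}
  x = 2: [0↦0, 1↦10, 2↦8, 3↦0, 4↦3, 5↦1, 6↦0, 7↦6, 8↦3, 9↦8, 10↦5]  zeros at y ∈ {0, 3, 6}
  x = 3: [0↦5, 1↦2, 2↦9, 3↦10, 4↦0, 5↦7, 6↦4, 7↦8, 8↦3, 9↦6, 10↦1]  zeros at y ∈ {4}
  x = 4: [0↦10, 1↦9, 2↦7, 3↦10, 4↦2, 5↦0, 6↦10, 7↦5, 8↦2, 9↦7, 10↦4]  zeros at y ∈ {5}
  x = 5: [0↦10, 1↦4, 2↦8, 3↦6, 4↦4, 5↦8, 6↦2, 7↦3, 8↦6, 9↦6, 10↦9]  zeros at y ∈ ∅
  x = 6: [0↦0, 1↦4, 2↦7, 3↦4, 4↦1, 5↦4, 6↦8, 7↦8, 8↦10, 9↦9, 10↦0]  zeros at y ∈ {0, 10}
  x = 7: [0↦8, 1↦4, 2↦10, 3↦10, 4↦10, 5↦5, 6↦1, 7↦4, 8↦9, 9↦0, 10↦5]  zeros at y ∈ {9}
  x = 8: [0↦7, 1↦10, 2↦1, 3↦8, 4↦4, 5↦6, 6↦9, 7↦8, 8↦9, 9↦7, 10↦8]  zeros at y ∈ ∅
  x = 9: [0↦3, 1↦6, 2↦8, 3↦4, 4↦0, 5↦2, 6↦5, 7↦4, 8↦5, 9↦3, 10↦4]  zeros at y ∈ {4}
  x = 10: [0↦2, 1↦9, 2↦4, 3↦4, 4↦4, 5↦10, 6↦6, 7↦9, 8↦3, 9↦5, 10↦10]  zeros at y ∈ ∅
Collecting zeros: affine points = {(0, 4), (1, 0), (2, 0), (2, 3), (2, 6), (3, 4), (4, 5), (6, 0), (6, 10), (7, 9), (9, 4)}.
Total count |C(F_11)_aff| = 11.


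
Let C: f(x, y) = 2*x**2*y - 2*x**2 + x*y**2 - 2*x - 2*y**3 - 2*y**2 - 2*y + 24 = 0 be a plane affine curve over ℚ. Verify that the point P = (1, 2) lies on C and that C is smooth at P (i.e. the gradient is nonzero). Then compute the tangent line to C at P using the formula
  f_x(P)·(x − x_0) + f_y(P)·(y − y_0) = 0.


Tangent line at P: 6*x - 28*y + 50 = 0.

Step 1: f(1, 2) = 0, so P lies on C.
Step 2: partial derivatives
  f_x(x, y) = 4*x*y - 4*x + y**2 - 2, f_y(x, y) = 2*x**2 + 2*x*y - 6*y**2 - 4*y - 2.
  f_x(P) = 6, f_y(P) = -28 (gradient nonzero, so P is smooth).
Step 3: tangent line at P: 6·(x − 1) + -28·(y − 2) = 0.
Expanding: 6*x - 28*y + 50 = 0.


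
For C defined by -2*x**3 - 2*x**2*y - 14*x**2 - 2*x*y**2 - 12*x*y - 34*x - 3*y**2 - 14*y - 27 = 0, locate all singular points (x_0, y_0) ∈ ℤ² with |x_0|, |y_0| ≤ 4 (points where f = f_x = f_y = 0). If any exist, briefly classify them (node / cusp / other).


Singular points: {(-2, -1)}; classification: cusp.

Compute partial derivatives:
  f_x = -6*x**2 - 4*x*y - 28*x - 2*y**2 - 12*y - 34.
  f_y = -2*x**2 - 4*x*y - 12*x - 6*y - 14.
Scan x_0 ∈ {−4, ..., 4}. For each x_0, f_y(x_0, y) is a polynomial in y; find its integer roots y ∈ {−4, ..., 4}, then test f_x and f at those candidates.
  x = -4: f_y(-4, y) = 10*y + 2; no integer root y with |y| ≤ 4.
  x = -3: f_y(-3, y) = 6*y + 4; no integer root y with |y| ≤ 4.
  x = -2: f_y(-2, y) = 2*y + 2; vanishes at y ∈ {-1}. (-2, -1): f_x = 0, f = 0 — SINGULAR.
  x = -1: f_y(-1, y) = -2*y - 4; vanishes at y ∈ {-2}. (-1, -2): f_x = -4 ≠ 0.
  x = 0: f_y(0, y) = -6*y - 14; no integer root y with |y| ≤ 4.
  x = 1: f_y(1, y) = -10*y - 28; no integer root y with |y| ≤ 4.
  x = 2: f_y(2, y) = -14*y - 46; no integer root y with |y| ≤ 4.
  x = 3: f_y(3, y) = -18*y - 68; no integer root y with |y| ≤ 4.
  x = 4: f_y(4, y) = -22*y - 94; no integer root y with |y| ≤ 4.
Only singular point on the grid: (-2, -1).
Classify: substitute x = -2 + u, y = -1 + v and expand: f = -2*u**3 - 2*u**2*v - 2*u*v**2 + v**2.
No constant or linear terms (consistent with a singular point). Quadratic part: v**2. Cubic part: -2*u**3 - 2*u**2*v - 2*u*v**2.
The quadratic part v**2 is a perfect square, so there is a single (double) tangent line v = 0, i.e. y = -1. Restricting the cubic part to that line (v = 0) leaves -2*u**3 ≠ 0, so f is not divisible by v and the branch is v² ≈ 2*u**3 to lowest order — this is a cusp.
Classification: cusp.


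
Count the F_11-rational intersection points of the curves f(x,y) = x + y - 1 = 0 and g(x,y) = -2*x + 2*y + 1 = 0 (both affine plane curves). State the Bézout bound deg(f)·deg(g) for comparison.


Common zeros: {(9, 3)}; count = 1; Bézout bound = 1.

deg(f) = 1, deg(g) = 1, so Bézout bound = 1.
Scan x ∈ F_11. For each x, list the y ∈ F_11 with f(x, y) ≡ 0 and those with g(x, y) ≡ 0 (mod 11); the common zeros in that column are the intersection.
  x = 0: f ≡ 0 at y ∈ {1}; g ≡ 0 at y ∈ {5}; common: ∅.
  x = 1: f ≡ 0 at y ∈ {0}; g ≡ 0 at y ∈ {6}; common: ∅.
  x = 2: f ≡ 0 at y ∈ {10}; g ≡ 0 at y ∈ {7}; common: ∅.
  x = 3: f ≡ 0 at y ∈ {9}; g ≡ 0 at y ∈ {8}; common: ∅.
  x = 4: f ≡ 0 at y ∈ {8}; g ≡ 0 at y ∈ {9}; common: ∅.
  x = 5: f ≡ 0 at y ∈ {7}; g ≡ 0 at y ∈ {10}; common: ∅.
  x = 6: f ≡ 0 at y ∈ {6}; g ≡ 0 at y ∈ {0}; common: ∅.
  x = 7: f ≡ 0 at y ∈ {5}; g ≡ 0 at y ∈ {1}; common: ∅.
  x = 8: f ≡ 0 at y ∈ {4}; g ≡ 0 at y ∈ {2}; common: ∅.
  x = 9: f ≡ 0 at y ∈ {3}; g ≡ 0 at y ∈ {3}; common: {3}.
  x = 10: f ≡ 0 at y ∈ {2}; g ≡ 0 at y ∈ {4}; common: ∅.
Collecting: common zeros = {(9, 3)}, so the count is 1.
Comparison with the Bézout bound: 1 ≤ 1 = deg(f)·deg(g), as expected for curves with no common component (the bound is attained).


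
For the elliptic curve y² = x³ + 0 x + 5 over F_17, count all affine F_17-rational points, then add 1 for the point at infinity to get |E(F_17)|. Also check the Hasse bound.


Affine points = {(2, 8), (2, 9), (3, 7), (3, 10), (4, 1), (4, 16), (6, 0), (7, 5), (7, 12), (10, 6), (10, 11), (12, 4), (12, 13), (13, 3), (13, 14), (16, 2), (16, 15)}; affine count = 17; |E(F_17)| = 18.

Discriminant check: Δ ∝ 4a³ + 27b² = 4·0³ + 27·5² = 4·0 + 27·25 ≡ 12 (mod 17). Nonzero ⇒ E is nonsingular.
For each x ∈ F_17, compute rhs = x³ + 0·x + 5 mod 17, then count y ∈ F_17 with y² ≡ rhs.
  x = 0: rhs = 5, matching y values: none (0 points).
  x = 1: rhs = 6, matching y values: none (0 points).
  x = 2: rhs = 13, matching y values: 8, 9 (2 points).
  x = 3: rhs = 15, matching y values: 7, 10 (2 points).
  x = 4: rhs = 1, matching y values: 1, 16 (2 points).
  x = 5: rhs = 11, matching y values: none (0 points).
  x = 6: rhs = 0, matching y values: 0 (1 points).
  x = 7: rhs = 8, matching y values: 5, 12 (2 points).
  x = 8: rhs = 7, matching y values: none (0 points).
  x = 9: rhs = 3, matching y values: none (0 points).
  x = 10: rhs = 2, matching y values: 6, 11 (2 points).
  x = 11: rhs = 10, matching y values: none (0 points).
  x = 12: rhs = 16, matching y values: 4, 13 (2 points).
  x = 13: rhs = 9, matching y values: 3, 14 (2 points).
  x = 14: rhs = 12, matching y values: none (0 points).
  x = 15: rhs = 14, matching y values: none (0 points).
  x = 16: rhs = 4, matching y values: 2, 15 (2 points).
Total affine count: 17.
Full point count |E(F_17)| = 17 + 1 = 18.
Hasse bound: |18 − (17+1)| = |0| = 0 ≤ 2√17 ≈ 8.2462 ✓.


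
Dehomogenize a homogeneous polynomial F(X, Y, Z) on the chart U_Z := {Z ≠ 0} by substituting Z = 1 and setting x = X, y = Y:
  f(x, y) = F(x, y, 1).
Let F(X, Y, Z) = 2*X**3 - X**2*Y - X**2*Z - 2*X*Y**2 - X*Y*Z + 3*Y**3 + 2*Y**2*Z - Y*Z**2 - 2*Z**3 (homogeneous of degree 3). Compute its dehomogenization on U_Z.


f(x, y) = 2*x**3 - x**2*y - x**2 - 2*x*y**2 - x*y + 3*y**3 + 2*y**2 - y - 2

On U_Z we set Z = 1. Each monomial c·X^i·Y^j·Z^k in F becomes c·x^i·y^j·1^k = c·x^i·y^j.
Substituting Z = 1: F(X, Y, 1) = 2*x**3 - x**2*y - x**2 - 2*x*y**2 - x*y + 3*y**3 + 2*y**2 - y - 2.
Note: deg(f) ≤ deg(F) = 3; strict inequality happens when F is divisible by Z (lost terms).


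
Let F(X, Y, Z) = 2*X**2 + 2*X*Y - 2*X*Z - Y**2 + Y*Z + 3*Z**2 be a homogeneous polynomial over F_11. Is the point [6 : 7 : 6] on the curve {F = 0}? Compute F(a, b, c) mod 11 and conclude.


F(6,7,6) ≡ 9 (mod 11); P is NOT on the curve.

Evaluate F(6, 7, 6) term-by-term (mod 11).
  2*X**2 ↦ 2·36·1·1 = 72
  2*X*Y ↦ 2·6·7·1 = 84
  -2*X*Z ↦ -2·6·1·6 = -72
  -Y**2 ↦ -1·1·49·1 = -49
  Y*Z ↦ 1·1·7·6 = 42
  3*Z**2 ↦ 3·1·1·36 = 108
Sum: F(6, 7, 6) = (72) + (84) + (-72) + (-49) + (42) + (108) = 185.
Reducing mod 11: 185 ≡ 9 (mod 11).
Since F(a, b, c) ≡ 9 ≠ 0 (mod 11), P does NOT lie on the curve.


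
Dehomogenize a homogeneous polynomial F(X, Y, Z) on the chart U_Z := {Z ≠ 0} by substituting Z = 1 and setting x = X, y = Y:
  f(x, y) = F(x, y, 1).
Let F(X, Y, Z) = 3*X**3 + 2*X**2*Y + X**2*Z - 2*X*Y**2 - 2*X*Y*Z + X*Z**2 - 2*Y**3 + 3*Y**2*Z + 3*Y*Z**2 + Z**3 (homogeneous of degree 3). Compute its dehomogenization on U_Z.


f(x, y) = 3*x**3 + 2*x**2*y + x**2 - 2*x*y**2 - 2*x*y + x - 2*y**3 + 3*y**2 + 3*y + 1

On U_Z we set Z = 1. Each monomial c·X^i·Y^j·Z^k in F becomes c·x^i·y^j·1^k = c·x^i·y^j.
Substituting Z = 1: F(X, Y, 1) = 3*x**3 + 2*x**2*y + x**2 - 2*x*y**2 - 2*x*y + x - 2*y**3 + 3*y**2 + 3*y + 1.
Note: deg(f) ≤ deg(F) = 3; strict inequality happens when F is divisible by Z (lost terms).


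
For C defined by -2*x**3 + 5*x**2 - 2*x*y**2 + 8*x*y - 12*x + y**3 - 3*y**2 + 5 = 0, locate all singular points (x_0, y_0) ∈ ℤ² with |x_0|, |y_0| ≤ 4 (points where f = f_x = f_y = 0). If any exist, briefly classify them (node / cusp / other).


Singular points: {(1, 2)}; classification: node.

Compute partial derivatives:
  f_x = -6*x**2 + 10*x - 2*y**2 + 8*y - 12.
  f_y = -4*x*y + 8*x + 3*y**2 - 6*y.
Scan x_0 ∈ {−4, ..., 4}. For each x_0, f_y(x_0, y) is a polynomial in y; find its integer roots y ∈ {−4, ..., 4}, then test f_x and f at those candidates.
  x = -4: f_y(-4, y) = 3*y**2 + 10*y - 32; vanishes at y ∈ {2}. (-4, 2): f_x = -140 ≠ 0.
  x = -3: f_y(-3, y) = 3*y**2 + 6*y - 24; vanishes at y ∈ {-4, 2}. (-3, -4): f_x = -160 ≠ 0; (-3, 2): f_x = -88 ≠ 0.
  x = -2: f_y(-2, y) = 3*y**2 + 2*y - 16; vanishes at y ∈ {2}. (-2, 2): f_x = -48 ≠ 0.
  x = -1: f_y(-1, y) = 3*y**2 - 2*y - 8; vanishes at y ∈ {2}. (-1, 2): f_x = -20 ≠ 0.
  x = 0: f_y(0, y) = 3*y**2 - 6*y; vanishes at y ∈ {0, 2}. (0, 0): f_x = -12 ≠ 0; (0, 2): f_x = -4 ≠ 0.
  x = 1: f_y(1, y) = 3*y**2 - 10*y + 8; vanishes at y ∈ {2}. (1, 2): f_x = 0, f = 0 — SINGULAR.
  x = 2: f_y(2, y) = 3*y**2 - 14*y + 16; vanishes at y ∈ {2}. (2, 2): f_x = -8 ≠ 0.
  x = 3: f_y(3, y) = 3*y**2 - 18*y + 24; vanishes at y ∈ {2, 4}. (3, 2): f_x = -28 ≠ 0; (3, 4): f_x = -36 ≠ 0.
  x = 4: f_y(4, y) = 3*y**2 - 22*y + 32; vanishes at y ∈ {2}. (4, 2): f_x = -60 ≠ 0.
Only singular point on the grid: (1, 2).
Classify: substitute x = 1 + u, y = 2 + v and expand: f = -2*u**3 - u**2 - 2*u*v**2 + v**3 + v**2.
No constant or linear terms (consistent with a singular point). Quadratic part: -u**2 + v**2. Cubic part: -2*u**3 - 2*u*v**2 + v**3.
The quadratic part v**2 - u**2 = (v − u)(v + u) splits into two distinct linear factors, so there are two distinct tangent lines y − 2 = ±(x − 1) — this is a node (ordinary double point).
Classification: node.


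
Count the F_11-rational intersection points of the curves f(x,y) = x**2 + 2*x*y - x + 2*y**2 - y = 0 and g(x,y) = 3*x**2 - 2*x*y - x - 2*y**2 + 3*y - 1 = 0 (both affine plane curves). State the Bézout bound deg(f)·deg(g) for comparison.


Common zeros: {(0, 6), (1, 5), (7, 3), (10, 3)}; count = 4; Bézout bound = 4.

deg(f) = 2, deg(g) = 2, so Bézout bound = 4.
Scan x ∈ F_11. For each x, list the y ∈ F_11 with f(x, y) ≡ 0 and those with g(x, y) ≡ 0 (mod 11); the common zeros in that column are the intersection.
  x = 0: f ≡ 0 at y ∈ {0, 6}; g ≡ 0 at y ∈ {1, 6}; common: {6}.
  x = 1: f ≡ 0 at y ∈ {0, 5}; g ≡ 0 at y ∈ {1, 5}; common: {5}.
  x = 2: f ≡ 0 at y ∈ {7, 8}; g ≡ 0 at y ∈ ∅; common: ∅.
  x = 3: f ≡ 0 at y ∈ ∅; g ≡ 0 at y ∈ ∅; common: ∅.
  x = 4: f ≡ 0 at y ∈ ∅; g ≡ 0 at y ∈ ∅; common: ∅.
  x = 5: f ≡ 0 at y ∈ {4, 8}; g ≡ 0 at y ∈ ∅; common: ∅.
  x = 6: f ≡ 0 at y ∈ ∅; g ≡ 0 at y ∈ {4, 8}; common: ∅.
  x = 7: f ≡ 0 at y ∈ {3, 7}; g ≡ 0 at y ∈ {3, 8}; common: {3}.
  x = 8: f ≡ 0 at y ∈ ∅; g ≡ 0 at y ∈ {4, 6}; common: ∅.
  x = 9: f ≡ 0 at y ∈ ∅; g ≡ 0 at y ∈ ∅; common: ∅.
  x = 10: f ≡ 0 at y ∈ {3, 4}; g ≡ 0 at y ∈ {3, 5}; common: {3}.
Collecting: common zeros = {(0, 6), (1, 5), (7, 3), (10, 3)}, so the count is 4.
Comparison with the Bézout bound: 4 ≤ 4 = deg(f)·deg(g), as expected for curves with no common component (the bound is attained).


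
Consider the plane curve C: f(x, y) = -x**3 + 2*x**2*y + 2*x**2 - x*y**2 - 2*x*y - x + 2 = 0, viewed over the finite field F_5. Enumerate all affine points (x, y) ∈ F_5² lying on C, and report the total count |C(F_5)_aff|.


Affine F_5-points: {(2, 0), (2, 2), (3, 0), (3, 4)}; count = 4.

For each of the 25 pairs (x, y) ∈ F_5², evaluate f(x, y) mod 5. Record the zeros.
  x = 0: [0↦2, 1↦2, 2↦2, 3↦2, 4↦2]  zeros at y ∈ ∅
  x = 1: [0↦2, 1↦1, 2↦3, 3↦3, 4↦1]  zeros at y ∈ ∅
  x = 2: [0↦0, 1↦2, 2↦0, 3↦4, 4↦4]  zeros at y ∈ {0, 2}
  x = 3: [0↦0, 1↦4, 2↦2, 3↦4, 4↦0]  zeros at y ∈ {0, 4}
  x = 4: [0↦1, 1↦1, 2↦3, 3↦2, 4↦3]  zeros at y ∈ ∅
Collecting zeros: affine points = {(2, 0), (2, 2), (3, 0), (3, 4)}.
Total count |C(F_5)_aff| = 4.


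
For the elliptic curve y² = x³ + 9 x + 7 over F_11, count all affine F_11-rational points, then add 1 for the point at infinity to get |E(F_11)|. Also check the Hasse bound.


Affine points = {(2, 0), (5, 1), (5, 10), (9, 5), (9, 6)}; affine count = 5; |E(F_11)| = 6.

Discriminant check: Δ ∝ 4a³ + 27b² = 4·9³ + 27·7² = 4·729 + 27·49 ≡ 4 (mod 11). Nonzero ⇒ E is nonsingular.
For each x ∈ F_11, compute rhs = x³ + 9·x + 7 mod 11, then count y ∈ F_11 with y² ≡ rhs.
  x = 0: rhs = 7, matching y values: none (0 points).
  x = 1: rhs = 6, matching y values: none (0 points).
  x = 2: rhs = 0, matching y values: 0 (1 points).
  x = 3: rhs = 6, matching y values: none (0 points).
  x = 4: rhs = 8, matching y values: none (0 points).
  x = 5: rhs = 1, matching y values: 1, 10 (2 points).
  x = 6: rhs = 2, matching y values: none (0 points).
  x = 7: rhs = 6, matching y values: none (0 points).
  x = 8: rhs = 8, matching y values: none (0 points).
  x = 9: rhs = 3, matching y values: 5, 6 (2 points).
  x = 10: rhs = 8, matching y values: none (0 points).
Total affine count: 5.
Full point count |E(F_11)| = 5 + 1 = 6.
Hasse bound: |6 − (11+1)| = |-6| = 6 ≤ 2√11 ≈ 6.6332 ✓.


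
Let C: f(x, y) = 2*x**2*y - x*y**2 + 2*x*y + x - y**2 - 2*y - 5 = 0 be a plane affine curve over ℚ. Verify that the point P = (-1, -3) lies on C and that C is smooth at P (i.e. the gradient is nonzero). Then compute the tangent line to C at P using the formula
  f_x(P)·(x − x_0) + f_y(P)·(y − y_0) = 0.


Tangent line at P: -2*x - 2*y - 8 = 0.

Step 1: f(-1, -3) = 0, so P lies on C.
Step 2: partial derivatives
  f_x(x, y) = 4*x*y - y**2 + 2*y + 1, f_y(x, y) = 2*x**2 - 2*x*y + 2*x - 2*y - 2.
  f_x(P) = -2, f_y(P) = -2 (gradient nonzero, so P is smooth).
Step 3: tangent line at P: -2·(x − -1) + -2·(y − -3) = 0.
Expanding: -2*x - 2*y - 8 = 0.


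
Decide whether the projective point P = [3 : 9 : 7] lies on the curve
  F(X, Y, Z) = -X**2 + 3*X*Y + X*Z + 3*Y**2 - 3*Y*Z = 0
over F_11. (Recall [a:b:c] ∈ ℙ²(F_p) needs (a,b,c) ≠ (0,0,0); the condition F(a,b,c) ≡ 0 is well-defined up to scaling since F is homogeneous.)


F(3,9,7) ≡ 4 (mod 11); P is NOT on the curve.

Evaluate F(3, 9, 7) term-by-term (mod 11).
  -X**2 ↦ -1·9·1·1 = -9
  3*X*Y ↦ 3·3·9·1 = 81
  X*Z ↦ 1·3·1·7 = 21
  3*Y**2 ↦ 3·1·81·1 = 243
  -3*Y*Z ↦ -3·1·9·7 = -189
Sum: F(3, 9, 7) = (-9) + (81) + (21) + (243) + (-189) = 147.
Reducing mod 11: 147 ≡ 4 (mod 11).
Since F(a, b, c) ≡ 4 ≠ 0 (mod 11), P does NOT lie on the curve.


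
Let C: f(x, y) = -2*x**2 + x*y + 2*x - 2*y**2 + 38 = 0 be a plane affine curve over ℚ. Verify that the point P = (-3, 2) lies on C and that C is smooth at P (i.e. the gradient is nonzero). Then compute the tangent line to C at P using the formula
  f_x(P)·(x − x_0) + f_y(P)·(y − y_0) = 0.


Tangent line at P: 16*x - 11*y + 70 = 0.

Step 1: f(-3, 2) = 0, so P lies on C.
Step 2: partial derivatives
  f_x(x, y) = -4*x + y + 2, f_y(x, y) = x - 4*y.
  f_x(P) = 16, f_y(P) = -11 (gradient nonzero, so P is smooth).
Step 3: tangent line at P: 16·(x − -3) + -11·(y − 2) = 0.
Expanding: 16*x - 11*y + 70 = 0.


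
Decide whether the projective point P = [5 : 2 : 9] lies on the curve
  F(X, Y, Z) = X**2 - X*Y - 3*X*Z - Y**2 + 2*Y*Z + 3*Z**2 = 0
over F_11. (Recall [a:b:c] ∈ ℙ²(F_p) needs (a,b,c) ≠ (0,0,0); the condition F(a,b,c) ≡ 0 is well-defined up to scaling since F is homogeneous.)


F(5,2,9) ≡ 1 (mod 11); P is NOT on the curve.

Evaluate F(5, 2, 9) term-by-term (mod 11).
  X**2 ↦ 1·25·1·1 = 25
  -X*Y ↦ -1·5·2·1 = -10
  -3*X*Z ↦ -3·5·1·9 = -135
  -Y**2 ↦ -1·1·4·1 = -4
  2*Y*Z ↦ 2·1·2·9 = 36
  3*Z**2 ↦ 3·1·1·81 = 243
Sum: F(5, 2, 9) = (25) + (-10) + (-135) + (-4) + (36) + (243) = 155.
Reducing mod 11: 155 ≡ 1 (mod 11).
Since F(a, b, c) ≡ 1 ≠ 0 (mod 11), P does NOT lie on the curve.


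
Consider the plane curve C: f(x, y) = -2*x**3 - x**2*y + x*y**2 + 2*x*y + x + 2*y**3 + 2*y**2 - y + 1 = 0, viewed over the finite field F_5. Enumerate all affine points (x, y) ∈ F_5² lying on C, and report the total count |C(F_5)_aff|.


Affine F_5-points: {(0, 3), (1, 0), (1, 1), (2, 4), (3, 0), (4, 4)}; count = 6.

For each of the 25 pairs (x, y) ∈ F_5², evaluate f(x, y) mod 5. Record the zeros.
  x = 0: [0↦1, 1↦4, 2↦3, 3↦0, 4↦2]  zeros at y ∈ {3}
  x = 1: [0↦0, 1↦0, 2↦3, 3↦1, 4↦1]  zeros at y ∈ {0, 1}
  x = 2: [0↦2, 1↦2, 2↦2, 3↦4, 4↦0]  zeros at y ∈ {4}
  x = 3: [0↦0, 1↦3, 2↦3, 3↦2, 4↦2]  zeros at y ∈ {0}
  x = 4: [0↦2, 1↦1, 2↦4, 3↦3, 4↦0]  zeros at y ∈ {4}
Collecting zeros: affine points = {(0, 3), (1, 0), (1, 1), (2, 4), (3, 0), (4, 4)}.
Total count |C(F_5)_aff| = 6.


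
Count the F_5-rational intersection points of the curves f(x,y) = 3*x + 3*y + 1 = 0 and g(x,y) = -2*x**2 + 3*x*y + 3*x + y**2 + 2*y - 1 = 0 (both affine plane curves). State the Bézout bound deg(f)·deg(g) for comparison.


Common zeros: {(3, 0)}; count = 1; Bézout bound = 2.

deg(f) = 1, deg(g) = 2, so Bézout bound = 2.
Scan x ∈ F_5. For each x, list the y ∈ F_5 with f(x, y) ≡ 0 and those with g(x, y) ≡ 0 (mod 5); the common zeros in that column are the intersection.
  x = 0: f ≡ 0 at y ∈ {3}; g ≡ 0 at y ∈ ∅; common: ∅.
  x = 1: f ≡ 0 at y ∈ {2}; g ≡ 0 at y ∈ {0}; common: ∅.
  x = 2: f ≡ 0 at y ∈ {1}; g ≡ 0 at y ∈ {3, 4}; common: ∅.
  x = 3: f ≡ 0 at y ∈ {0}; g ≡ 0 at y ∈ {0, 4}; common: {0}.
  x = 4: f ≡ 0 at y ∈ {4}; g ≡ 0 at y ∈ {3}; common: ∅.
Collecting: common zeros = {(3, 0)}, so the count is 1.
Comparison with the Bézout bound: 1 ≤ 2 = deg(f)·deg(g), as expected for curves with no common component (the affine F_5-count falls short of the bound because intersections may lie at infinity, over extension fields, or carry multiplicity).


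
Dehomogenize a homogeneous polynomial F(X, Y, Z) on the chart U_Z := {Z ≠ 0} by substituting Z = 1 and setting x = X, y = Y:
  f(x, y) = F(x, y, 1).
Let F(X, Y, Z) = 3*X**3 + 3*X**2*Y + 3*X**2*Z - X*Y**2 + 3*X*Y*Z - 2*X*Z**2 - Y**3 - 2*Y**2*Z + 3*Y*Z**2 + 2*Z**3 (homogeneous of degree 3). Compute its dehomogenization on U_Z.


f(x, y) = 3*x**3 + 3*x**2*y + 3*x**2 - x*y**2 + 3*x*y - 2*x - y**3 - 2*y**2 + 3*y + 2

On U_Z we set Z = 1. Each monomial c·X^i·Y^j·Z^k in F becomes c·x^i·y^j·1^k = c·x^i·y^j.
Substituting Z = 1: F(X, Y, 1) = 3*x**3 + 3*x**2*y + 3*x**2 - x*y**2 + 3*x*y - 2*x - y**3 - 2*y**2 + 3*y + 2.
Note: deg(f) ≤ deg(F) = 3; strict inequality happens when F is divisible by Z (lost terms).


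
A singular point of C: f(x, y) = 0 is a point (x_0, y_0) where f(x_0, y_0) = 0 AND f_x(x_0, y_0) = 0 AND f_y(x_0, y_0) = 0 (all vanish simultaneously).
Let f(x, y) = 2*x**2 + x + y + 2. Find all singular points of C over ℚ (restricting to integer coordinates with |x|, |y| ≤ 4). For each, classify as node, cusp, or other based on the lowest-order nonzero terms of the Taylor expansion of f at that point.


No singular points in the scanned grid; C is smooth there.

Compute partial derivatives:
  f_x = 4*x + 1.
  f_y = 1.
f_y = 1 is a nonzero constant, so f_y never vanishes: no point (x, y) can satisfy f = f_x = f_y = 0. In particular no (x, y) ∈ {−4, ..., 4}² is singular; the curve is smooth.


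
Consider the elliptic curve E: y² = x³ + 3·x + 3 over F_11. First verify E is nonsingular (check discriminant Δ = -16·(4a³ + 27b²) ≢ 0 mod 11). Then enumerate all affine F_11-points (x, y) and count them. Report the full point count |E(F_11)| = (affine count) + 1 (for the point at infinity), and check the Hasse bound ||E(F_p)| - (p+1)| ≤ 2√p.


Affine points = {(0, 5), (0, 6), (5, 0), (7, 2), (7, 9), (8, 0), (9, 0)}; affine count = 7; |E(F_11)| = 8.

Discriminant check: Δ ∝ 4a³ + 27b² = 4·3³ + 27·3² = 4·27 + 27·9 ≡ 10 (mod 11). Nonzero ⇒ E is nonsingular.
For each x ∈ F_11, compute rhs = x³ + 3·x + 3 mod 11, then count y ∈ F_11 with y² ≡ rhs.
  x = 0: rhs = 3, matching y values: 5, 6 (2 points).
  x = 1: rhs = 7, matching y values: none (0 points).
  x = 2: rhs = 6, matching y values: none (0 points).
  x = 3: rhs = 6, matching y values: none (0 points).
  x = 4: rhs = 2, matching y values: none (0 points).
  x = 5: rhs = 0, matching y values: 0 (1 points).
  x = 6: rhs = 6, matching y values: none (0 points).
  x = 7: rhs = 4, matching y values: 2, 9 (2 points).
  x = 8: rhs = 0, matching y values: 0 (1 points).
  x = 9: rhs = 0, matching y values: 0 (1 points).
  x = 10: rhs = 10, matching y values: none (0 points).
Total affine count: 7.
Full point count |E(F_11)| = 7 + 1 = 8.
Hasse bound: |8 − (11+1)| = |-4| = 4 ≤ 2√11 ≈ 6.6332 ✓.


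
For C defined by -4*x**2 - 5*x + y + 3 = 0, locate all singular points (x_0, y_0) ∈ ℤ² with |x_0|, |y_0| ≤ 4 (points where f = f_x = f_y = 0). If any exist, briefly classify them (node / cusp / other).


No singular points in the scanned grid; C is smooth there.

Compute partial derivatives:
  f_x = -8*x - 5.
  f_y = 1.
f_y = 1 is a nonzero constant, so f_y never vanishes: no point (x, y) can satisfy f = f_x = f_y = 0. In particular no (x, y) ∈ {−4, ..., 4}² is singular; the curve is smooth.


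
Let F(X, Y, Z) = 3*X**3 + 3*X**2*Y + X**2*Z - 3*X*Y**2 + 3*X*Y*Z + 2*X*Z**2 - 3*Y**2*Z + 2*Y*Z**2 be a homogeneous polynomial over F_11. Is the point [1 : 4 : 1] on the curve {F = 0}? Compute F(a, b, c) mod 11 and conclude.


F(1,4,1) ≡ 8 (mod 11); P is NOT on the curve.

Evaluate F(1, 4, 1) term-by-term (mod 11).
  3*X**3 ↦ 3·1·1·1 = 3
  3*X**2*Y ↦ 3·1·4·1 = 12
  X**2*Z ↦ 1·1·1·1 = 1
  -3*X*Y**2 ↦ -3·1·16·1 = -48
  3*X*Y*Z ↦ 3·1·4·1 = 12
  2*X*Z**2 ↦ 2·1·1·1 = 2
  -3*Y**2*Z ↦ -3·1·16·1 = -48
  2*Y*Z**2 ↦ 2·1·4·1 = 8
Sum: F(1, 4, 1) = (3) + (12) + (1) + (-48) + (12) + (2) + (-48) + (8) = -58.
Reducing mod 11: -58 ≡ 8 (mod 11).
Since F(a, b, c) ≡ 8 ≠ 0 (mod 11), P does NOT lie on the curve.


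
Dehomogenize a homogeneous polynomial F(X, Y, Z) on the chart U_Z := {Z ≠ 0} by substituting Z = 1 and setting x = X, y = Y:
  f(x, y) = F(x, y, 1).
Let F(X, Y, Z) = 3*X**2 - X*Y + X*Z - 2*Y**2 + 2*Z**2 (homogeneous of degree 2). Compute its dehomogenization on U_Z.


f(x, y) = 3*x**2 - x*y + x - 2*y**2 + 2

On U_Z we set Z = 1. Each monomial c·X^i·Y^j·Z^k in F becomes c·x^i·y^j·1^k = c·x^i·y^j.
Substituting Z = 1: F(X, Y, 1) = 3*x**2 - x*y + x - 2*y**2 + 2.
Note: deg(f) ≤ deg(F) = 2; strict inequality happens when F is divisible by Z (lost terms).


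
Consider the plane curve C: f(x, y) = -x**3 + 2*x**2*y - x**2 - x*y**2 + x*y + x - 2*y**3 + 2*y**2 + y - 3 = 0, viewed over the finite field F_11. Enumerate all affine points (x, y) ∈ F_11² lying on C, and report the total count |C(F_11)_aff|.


Affine F_11-points: {(0, 5), (0, 8), (0, 10), (1, 5), (2, 10), (3, 3), (4, 8), (5, 6), (6, 1), (6, 9), (6, 10), (8, 5)}; count = 12.

For each of the 121 pairs (x, y) ∈ F_11², evaluate f(x, y) mod 11. Record the zeros.
  x = 0: [0↦8, 1↦9, 2↦2, 3↦8, 4↦4, 5↦0, 6↦6, 7↦10, 8↦0, 9↦8, 10↦0]  zeros at y ∈ {5, 8, 10}
  x = 1: [0↦7, 1↦10, 2↦3, 3↦7, 4↦10, 5↦0, 6↦9, 7↦3, 8↦3, 9↦8, 10↦6]  zeros at y ∈ {5}
  x = 2: [0↦9, 1↦7, 2↦4, 3↦10, 4↦2, 5↦1, 6↦6, 7↦5, 8↦8, 9↦3, 10↦0]  zeros at y ∈ {10}
  x = 3: [0↦8, 1↦5, 2↦10, 3↦0, 4↦7, 5↦8, 6↦2, 7↦10, 8↦9, 9↦9, 10↦9]  zeros at y ∈ {3}
  x = 4: [0↦9, 1↦9, 2↦4, 3↦4, 4↦8, 5↦4, 6↦2, 7↦1, 8↦0, 9↦9, 10↦5]  zeros at y ∈ {8}
  x = 5: [0↦6, 1↦2, 2↦2, 3↦5, 4↦10, 5↦5, 6↦0, 7↦5, 8↦8, 9↦8, 10↦4]  zeros at y ∈ {6}
  x = 6: [0↦4, 1↦0, 2↦9, 3↦8, 4↦7, 5↦5, 6↦1, 7↦5, 8↦5, 9↦0, 10↦0]  zeros at y ∈ {1, 9, 10}
  x = 7: [0↦8, 1↦8, 2↦8, 3↦7, 4↦4, 5↦9, 6↦10, 7↦6, 8↦7, 9↦1, 10↦9]  zeros at y ∈ ∅
  x = 8: [0↦1, 1↦9, 2↦4, 3↦7, 4↦6, 5↦0, 6↦10, 7↦2, 8↦8, 9↦5, 10↦3]  zeros at y ∈ {5}
  x = 9: [0↦10, 1↦8, 2↦2, 3↦2, 4↦7, 5↦5, 6↦6, 7↦9, 8↦2, 9↦6, 10↦9]  zeros at y ∈ ∅
  x = 10: [0↦7, 1↦10, 2↦7, 3↦8, 4↦1, 5↦7, 6↦3, 7↦10, 8↦5, 9↦9, 10↦10]  zeros at y ∈ ∅
Collecting zeros: affine points = {(0, 5), (0, 8), (0, 10), (1, 5), (2, 10), (3, 3), (4, 8), (5, 6), (6, 1), (6, 9), (6, 10), (8, 5)}.
Total count |C(F_11)_aff| = 12.


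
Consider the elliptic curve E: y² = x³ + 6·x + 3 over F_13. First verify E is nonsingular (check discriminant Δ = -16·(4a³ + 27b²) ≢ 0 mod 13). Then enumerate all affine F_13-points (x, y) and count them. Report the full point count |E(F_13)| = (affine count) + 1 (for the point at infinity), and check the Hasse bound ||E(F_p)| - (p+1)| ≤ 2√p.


Affine points = {(0, 4), (0, 9), (1, 6), (1, 7), (2, 6), (2, 7), (3, 3), (3, 10), (4, 0), (8, 2), (8, 11), (10, 6), (10, 7), (11, 3), (11, 10), (12, 3), (12, 10)}; affine count = 17; |E(F_13)| = 18.

Discriminant check: Δ ∝ 4a³ + 27b² = 4·6³ + 27·3² = 4·216 + 27·9 ≡ 2 (mod 13). Nonzero ⇒ E is nonsingular.
For each x ∈ F_13, compute rhs = x³ + 6·x + 3 mod 13, then count y ∈ F_13 with y² ≡ rhs.
  x = 0: rhs = 3, matching y values: 4, 9 (2 points).
  x = 1: rhs = 10, matching y values: 6, 7 (2 points).
  x = 2: rhs = 10, matching y values: 6, 7 (2 points).
  x = 3: rhs = 9, matching y values: 3, 10 (2 points).
  x = 4: rhs = 0, matching y values: 0 (1 points).
  x = 5: rhs = 2, matching y values: none (0 points).
  x = 6: rhs = 8, matching y values: none (0 points).
  x = 7: rhs = 11, matching y values: none (0 points).
  x = 8: rhs = 4, matching y values: 2, 11 (2 points).
  x = 9: rhs = 6, matching y values: none (0 points).
  x = 10: rhs = 10, matching y values: 6, 7 (2 points).
  x = 11: rhs = 9, matching y values: 3, 10 (2 points).
  x = 12: rhs = 9, matching y values: 3, 10 (2 points).
Total affine count: 17.
Full point count |E(F_13)| = 17 + 1 = 18.
Hasse bound: |18 − (13+1)| = |4| = 4 ≤ 2√13 ≈ 7.2111 ✓.


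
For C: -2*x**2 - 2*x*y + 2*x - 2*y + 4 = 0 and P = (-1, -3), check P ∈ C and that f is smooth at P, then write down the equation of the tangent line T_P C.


Tangent line at P: 12*x + 12 = 0.

Step 1: f(-1, -3) = 0, so P lies on C.
Step 2: partial derivatives
  f_x(x, y) = -4*x - 2*y + 2, f_y(x, y) = -2*x - 2.
  f_x(P) = 12, f_y(P) = 0 (gradient nonzero, so P is smooth).
Step 3: tangent line at P: 12·(x − -1) + 0·(y − -3) = 0.
Expanding: 12*x + 12 = 0.


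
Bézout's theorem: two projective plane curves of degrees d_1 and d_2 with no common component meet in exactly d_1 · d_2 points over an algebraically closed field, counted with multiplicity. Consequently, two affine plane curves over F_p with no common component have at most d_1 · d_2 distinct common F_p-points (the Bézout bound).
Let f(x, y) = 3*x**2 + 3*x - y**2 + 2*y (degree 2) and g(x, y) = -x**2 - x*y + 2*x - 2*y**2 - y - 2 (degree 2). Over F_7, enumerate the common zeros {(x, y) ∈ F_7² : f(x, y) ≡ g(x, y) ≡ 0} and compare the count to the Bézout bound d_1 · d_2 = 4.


Common zeros: ∅; count = 0; Bézout bound = 4.

deg(f) = 2, deg(g) = 2, so Bézout bound = 4.
Scan x ∈ F_7. For each x, list the y ∈ F_7 with f(x, y) ≡ 0 and those with g(x, y) ≡ 0 (mod 7); the common zeros in that column are the intersection.
  x = 0: f ≡ 0 at y ∈ {0, 2}; g ≡ 0 at y ∈ ∅; common: ∅.
  x = 1: f ≡ 0 at y ∈ {1}; g ≡ 0 at y ∈ ∅; common: ∅.
  x = 2: f ≡ 0 at y ∈ ∅; g ≡ 0 at y ∈ {1}; common: ∅.
  x = 3: f ≡ 0 at y ∈ {4, 5}; g ≡ 0 at y ∈ {2, 3}; common: ∅.
  x = 4: f ≡ 0 at y ∈ ∅; g ≡ 0 at y ∈ {2, 6}; common: ∅.
  x = 5: f ≡ 0 at y ∈ {1}; g ≡ 0 at y ∈ ∅; common: ∅.
  x = 6: f ≡ 0 at y ∈ {0, 2}; g ≡ 0 at y ∈ {1, 6}; common: ∅.
Collecting: common zeros = ∅, so the count is 0.
Comparison with the Bézout bound: 0 ≤ 4 = deg(f)·deg(g), as expected for curves with no common component (the affine F_7-count falls short of the bound because intersections may lie at infinity, over extension fields, or carry multiplicity).


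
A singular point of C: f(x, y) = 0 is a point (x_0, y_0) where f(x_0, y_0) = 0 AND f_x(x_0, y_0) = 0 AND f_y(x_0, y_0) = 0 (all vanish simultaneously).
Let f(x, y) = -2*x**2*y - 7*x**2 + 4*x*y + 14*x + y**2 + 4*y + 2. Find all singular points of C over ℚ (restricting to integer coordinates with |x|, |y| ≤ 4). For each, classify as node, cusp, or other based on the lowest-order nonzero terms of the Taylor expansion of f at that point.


Singular points: {(1, -3)}; classification: node.

Compute partial derivatives:
  f_x = -4*x*y - 14*x + 4*y + 14.
  f_y = -2*x**2 + 4*x + 2*y + 4.
Scan x_0 ∈ {−4, ..., 4}. For each x_0, f_y(x_0, y) is a polynomial in y; find its integer roots y ∈ {−4, ..., 4}, then test f_x and f at those candidates.
  x = -4: f_y(-4, y) = 2*y - 44; no integer root y with |y| ≤ 4.
  x = -3: f_y(-3, y) = 2*y - 26; no integer root y with |y| ≤ 4.
  x = -2: f_y(-2, y) = 2*y - 12; no integer root y with |y| ≤ 4.
  x = -1: f_y(-1, y) = 2*y - 2; vanishes at y ∈ {1}. (-1, 1): f_x = 36 ≠ 0.
  x = 0: f_y(0, y) = 2*y + 4; vanishes at y ∈ {-2}. (0, -2): f_x = 6 ≠ 0.
  x = 1: f_y(1, y) = 2*y + 6; vanishes at y ∈ {-3}. (1, -3): f_x = 0, f = 0 — SINGULAR.
  x = 2: f_y(2, y) = 2*y + 4; vanishes at y ∈ {-2}. (2, -2): f_x = -6 ≠ 0.
  x = 3: f_y(3, y) = 2*y - 2; vanishes at y ∈ {1}. (3, 1): f_x = -36 ≠ 0.
  x = 4: f_y(4, y) = 2*y - 12; no integer root y with |y| ≤ 4.
Only singular point on the grid: (1, -3).
Classify: substitute x = 1 + u, y = -3 + v and expand: f = -2*u**2*v - u**2 + v**2.
No constant or linear terms (consistent with a singular point). Quadratic part: -u**2 + v**2. Cubic part: -2*u**2*v.
The quadratic part v**2 - u**2 = (v − u)(v + u) splits into two distinct linear factors, so there are two distinct tangent lines y − -3 = ±(x − 1) — this is a node (ordinary double point).
Classification: node.


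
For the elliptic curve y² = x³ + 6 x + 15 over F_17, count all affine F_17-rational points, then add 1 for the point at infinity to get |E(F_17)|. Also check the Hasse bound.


Affine points = {(0, 7), (0, 10), (2, 1), (2, 16), (3, 3), (3, 14), (4, 1), (4, 16), (5, 0), (7, 3), (7, 14), (9, 4), (9, 13), (10, 2), (10, 15), (11, 1), (11, 16), (12, 8), (12, 9), (14, 2), (14, 15), (16, 5), (16, 12)}; affine count = 23; |E(F_17)| = 24.

Discriminant check: Δ ∝ 4a³ + 27b² = 4·6³ + 27·15² = 4·216 + 27·225 ≡ 3 (mod 17). Nonzero ⇒ E is nonsingular.
For each x ∈ F_17, compute rhs = x³ + 6·x + 15 mod 17, then count y ∈ F_17 with y² ≡ rhs.
  x = 0: rhs = 15, matching y values: 7, 10 (2 points).
  x = 1: rhs = 5, matching y values: none (0 points).
  x = 2: rhs = 1, matching y values: 1, 16 (2 points).
  x = 3: rhs = 9, matching y values: 3, 14 (2 points).
  x = 4: rhs = 1, matching y values: 1, 16 (2 points).
  x = 5: rhs = 0, matching y values: 0 (1 points).
  x = 6: rhs = 12, matching y values: none (0 points).
  x = 7: rhs = 9, matching y values: 3, 14 (2 points).
  x = 8: rhs = 14, matching y values: none (0 points).
  x = 9: rhs = 16, matching y values: 4, 13 (2 points).
  x = 10: rhs = 4, matching y values: 2, 15 (2 points).
  x = 11: rhs = 1, matching y values: 1, 16 (2 points).
  x = 12: rhs = 13, matching y values: 8, 9 (2 points).
  x = 13: rhs = 12, matching y values: none (0 points).
  x = 14: rhs = 4, matching y values: 2, 15 (2 points).
  x = 15: rhs = 12, matching y values: none (0 points).
  x = 16: rhs = 8, matching y values: 5, 12 (2 points).
Total affine count: 23.
Full point count |E(F_17)| = 23 + 1 = 24.
Hasse bound: |24 − (17+1)| = |6| = 6 ≤ 2√17 ≈ 8.2462 ✓.


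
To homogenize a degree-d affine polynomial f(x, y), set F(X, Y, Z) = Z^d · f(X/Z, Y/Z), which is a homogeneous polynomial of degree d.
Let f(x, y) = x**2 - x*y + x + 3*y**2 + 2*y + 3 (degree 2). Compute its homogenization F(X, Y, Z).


F(X, Y, Z) = X**2 - X*Y + X*Z + 3*Y**2 + 2*Y*Z + 3*Z**2

deg(f) = 2.
Substitute x = X/Z, y = Y/Z into f, then multiply by Z^2.
  monomial 1·x^2·y^0 ↦ 1·X^2·Y^0·Z^0.
  monomial -1·x^1·y^1 ↦ -1·X^1·Y^1·Z^0.
  monomial 1·x^1·y^0 ↦ 1·X^1·Y^0·Z^1.
  monomial 3·x^0·y^2 ↦ 3·X^0·Y^2·Z^0.
  monomial 2·x^0·y^1 ↦ 2·X^0·Y^1·Z^1.
  monomial 3·x^0·y^0 ↦ 3·X^0·Y^0·Z^2.
Collecting: F(X, Y, Z) = X**2 - X*Y + X*Z + 3*Y**2 + 2*Y*Z + 3*Z**2.


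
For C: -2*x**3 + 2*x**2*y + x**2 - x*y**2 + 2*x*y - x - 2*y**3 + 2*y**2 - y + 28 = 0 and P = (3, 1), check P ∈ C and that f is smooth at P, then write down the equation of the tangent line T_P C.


Tangent line at P: -36*x + 15*y + 93 = 0.

Step 1: f(3, 1) = 0, so P lies on C.
Step 2: partial derivatives
  f_x(x, y) = -6*x**2 + 4*x*y + 2*x - y**2 + 2*y - 1, f_y(x, y) = 2*x**2 - 2*x*y + 2*x - 6*y**2 + 4*y - 1.
  f_x(P) = -36, f_y(P) = 15 (gradient nonzero, so P is smooth).
Step 3: tangent line at P: -36·(x − 3) + 15·(y − 1) = 0.
Expanding: -36*x + 15*y + 93 = 0.


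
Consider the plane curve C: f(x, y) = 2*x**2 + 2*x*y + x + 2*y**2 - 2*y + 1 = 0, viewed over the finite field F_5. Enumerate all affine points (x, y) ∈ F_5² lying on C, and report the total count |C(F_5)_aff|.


Affine F_5-points: {(0, 2), (0, 4), (2, 1), (2, 3), (3, 4), (4, 1)}; count = 6.

For each of the 25 pairs (x, y) ∈ F_5², evaluate f(x, y) mod 5. Record the zeros.
  x = 0: [0↦1, 1↦1, 2↦0, 3↦3, 4↦0]  zeros at y ∈ {2, 4}
  x = 1: [0↦4, 1↦1, 2↦2, 3↦2, 4↦1]  zeros at y ∈ ∅
  x = 2: [0↦1, 1↦0, 2↦3, 3↦0, 4↦1]  zeros at y ∈ {1, 3}
  x = 3: [0↦2, 1↦3, 2↦3, 3↦2, 4↦0]  zeros at y ∈ {4}
  x = 4: [0↦2, 1↦0, 2↦2, 3↦3, 4↦3]  zeros at y ∈ {1}
Collecting zeros: affine points = {(0, 2), (0, 4), (2, 1), (2, 3), (3, 4), (4, 1)}.
Total count |C(F_5)_aff| = 6.


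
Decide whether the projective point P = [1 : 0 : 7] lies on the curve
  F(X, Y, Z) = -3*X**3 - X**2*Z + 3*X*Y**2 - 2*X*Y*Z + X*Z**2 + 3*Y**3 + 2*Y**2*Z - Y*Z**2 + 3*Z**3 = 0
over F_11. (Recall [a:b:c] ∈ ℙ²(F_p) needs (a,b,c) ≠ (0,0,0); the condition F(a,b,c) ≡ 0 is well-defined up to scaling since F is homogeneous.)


F(1,0,7) ≡ 1 (mod 11); P is NOT on the curve.

Evaluate F(1, 0, 7) term-by-term (mod 11).
  -3*X**3 ↦ -3·1·1·1 = -3
  -X**2*Z ↦ -1·1·1·7 = -7
  3*X*Y**2 ↦ 3·1·0·1 = 0
  -2*X*Y*Z ↦ -2·1·0·7 = 0
  X*Z**2 ↦ 1·1·1·49 = 49
  3*Y**3 ↦ 3·1·0·1 = 0
  2*Y**2*Z ↦ 2·1·0·7 = 0
  -Y*Z**2 ↦ -1·1·0·49 = 0
  3*Z**3 ↦ 3·1·1·343 = 1029
Sum: F(1, 0, 7) = (-3) + (-7) + (0) + (0) + (49) + (0) + (0) + (0) + (1029) = 1068.
Reducing mod 11: 1068 ≡ 1 (mod 11).
Since F(a, b, c) ≡ 1 ≠ 0 (mod 11), P does NOT lie on the curve.


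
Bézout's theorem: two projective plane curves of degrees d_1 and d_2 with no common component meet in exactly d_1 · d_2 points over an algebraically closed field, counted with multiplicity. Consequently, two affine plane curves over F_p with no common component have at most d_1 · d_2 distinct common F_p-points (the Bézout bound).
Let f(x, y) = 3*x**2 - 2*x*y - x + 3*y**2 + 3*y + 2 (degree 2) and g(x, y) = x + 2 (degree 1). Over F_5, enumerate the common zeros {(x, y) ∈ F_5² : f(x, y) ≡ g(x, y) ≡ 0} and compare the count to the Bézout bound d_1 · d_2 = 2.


Common zeros: ∅; count = 0; Bézout bound = 2.

deg(f) = 2, deg(g) = 1, so Bézout bound = 2.
Scan x ∈ F_5. For each x, list the y ∈ F_5 with f(x, y) ≡ 0 and those with g(x, y) ≡ 0 (mod 5); the common zeros in that column are the intersection.
  x = 0: f ≡ 0 at y ∈ {2}; g ≡ 0 at y ∈ ∅; common: ∅.
  x = 1: f ≡ 0 at y ∈ ∅; g ≡ 0 at y ∈ ∅; common: ∅.
  x = 2: f ≡ 0 at y ∈ ∅; g ≡ 0 at y ∈ ∅; common: ∅.
  x = 3: f ≡ 0 at y ∈ ∅; g ≡ 0 at y ∈ {0, 1, 2, 3, 4}; common: ∅.
  x = 4: f ≡ 0 at y ∈ ∅; g ≡ 0 at y ∈ ∅; common: ∅.
Collecting: common zeros = ∅, so the count is 0.
Comparison with the Bézout bound: 0 ≤ 2 = deg(f)·deg(g), as expected for curves with no common component (the affine F_5-count falls short of the bound because intersections may lie at infinity, over extension fields, or carry multiplicity).
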